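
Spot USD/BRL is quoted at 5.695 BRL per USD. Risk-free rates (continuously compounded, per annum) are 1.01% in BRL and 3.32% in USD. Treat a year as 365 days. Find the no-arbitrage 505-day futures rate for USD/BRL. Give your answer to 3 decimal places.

5.516

F = S·e^((r_BRL − r_USD)T) = 5.695 · e^((0.0101 − 0.0332) × 505/365)
= 5.695 · e^-0.031960 = 5.695 × 0.968545
F = 5.516 BRL per USD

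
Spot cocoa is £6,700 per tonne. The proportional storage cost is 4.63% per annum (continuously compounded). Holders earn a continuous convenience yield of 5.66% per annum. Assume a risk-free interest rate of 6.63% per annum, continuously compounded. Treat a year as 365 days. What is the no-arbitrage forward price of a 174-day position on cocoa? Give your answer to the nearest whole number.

Net carry = r + u − y = 0.0663 + 0.0463 − 0.0566 = 0.0560
F = S·e^((r+u−y)T) = 6700 · e^(0.0560 × 174/365) = 6700 · e^0.026696
= 6700 × 1.027056 = £6,881 per tonne

£6,881 per tonne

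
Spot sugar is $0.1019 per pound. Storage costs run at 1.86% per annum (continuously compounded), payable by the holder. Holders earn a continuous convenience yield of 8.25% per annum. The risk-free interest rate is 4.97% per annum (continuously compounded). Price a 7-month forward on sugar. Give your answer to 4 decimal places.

$0.1011 per pound

Net carry = r + u − y = 0.0497 + 0.0186 − 0.0825 = -0.0142
F = S·e^((r+u−y)T) = 0.1019 · e^(-0.0142 × 7/12) = 0.1019 · e^-0.008283
= 0.1019 × 0.991751 = $0.1011 per pound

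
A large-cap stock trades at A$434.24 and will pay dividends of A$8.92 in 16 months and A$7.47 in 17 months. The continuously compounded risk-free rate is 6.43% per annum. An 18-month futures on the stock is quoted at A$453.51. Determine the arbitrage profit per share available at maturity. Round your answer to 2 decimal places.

A$8.17 per share

PV(dividends) I = 8.92·e^(−0.0643·16/12) + 7.47·e^(−0.0643·17/12) = 15.0067
Fair futures F* = (S − I)·e^(rT) = (434.24 − 15.0067)·e^0.096450 = 419.2333 × 1.101255 = 461.6828
Market A$453.51 < fair 461.6828: forward underpriced → reverse cash-and-carry (short the stock, invest proceeds at r, pay the dividends, go long the forward).
Profit at T = |F_mkt − F*| = |453.51 − 461.6828| = A$8.17 per share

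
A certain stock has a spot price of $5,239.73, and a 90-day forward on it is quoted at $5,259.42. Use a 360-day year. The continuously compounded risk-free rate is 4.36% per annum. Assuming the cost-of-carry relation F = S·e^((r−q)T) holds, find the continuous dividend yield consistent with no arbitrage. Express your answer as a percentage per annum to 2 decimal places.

From F = S·e^((r−q)T): (r − q) = ln(F/S)/T
ln(5259.42/5239.73) = ln(1.003758) = 0.003751
(r − q) = 0.003751 / (90/360) = 0.015004
q = r − ln(F/S)/T = 0.0436 − 0.015004 = 0.028596
q = 2.86%

2.86%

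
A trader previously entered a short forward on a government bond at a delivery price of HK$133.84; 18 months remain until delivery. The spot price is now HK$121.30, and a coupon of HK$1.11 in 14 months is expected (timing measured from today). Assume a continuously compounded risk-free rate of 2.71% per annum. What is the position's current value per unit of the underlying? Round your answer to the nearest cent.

PV(remaining coupons) I = 1.11·e^(−0.0271·14/12) = 1.0755
Current forward F = (S − I)·e^(rT) = (121.30 − 1.0755)·e^(0.0271·18/12) = 120.2245 × 1.041488 = 125.2124
Value (long) = (F − K)·e^(−rT) = (125.2124 − 133.84) × 0.960165 = -8.2839
Short position value = −(long value) = HK$8.28

HK$8.28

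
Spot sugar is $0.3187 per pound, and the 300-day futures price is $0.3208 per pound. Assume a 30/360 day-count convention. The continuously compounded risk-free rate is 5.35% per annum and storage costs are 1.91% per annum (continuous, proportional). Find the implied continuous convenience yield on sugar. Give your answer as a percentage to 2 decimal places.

F = S·e^((r+u−y)T) ⇒ (r+u−y) = ln(F/S)/T
ln(0.3208/0.3187) = 0.006568; /T ⇒ 0.007882
y = r + u − ln(F/S)/T = 0.0535 + 0.0191 − 0.007882 = 0.064718
y = 6.47%

6.47%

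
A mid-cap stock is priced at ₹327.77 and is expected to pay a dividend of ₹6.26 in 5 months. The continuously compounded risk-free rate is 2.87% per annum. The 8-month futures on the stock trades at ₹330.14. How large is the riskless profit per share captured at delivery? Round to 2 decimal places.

₹2.34 per share

PV(dividends) I = 6.26·e^(−0.0287·5/12) = 6.1856
Fair futures F* = (S − I)·e^(rT) = (327.77 − 6.1856)·e^0.019133 = 321.5844 × 1.019317 = 327.7964
Market ₹330.14 > fair 327.7964: forward overpriced → cash-and-carry (borrow at r, buy the stock and collect the dividends, short the forward).
Profit at T = |F_mkt − F*| = |330.14 − 327.7964| = ₹2.34 per share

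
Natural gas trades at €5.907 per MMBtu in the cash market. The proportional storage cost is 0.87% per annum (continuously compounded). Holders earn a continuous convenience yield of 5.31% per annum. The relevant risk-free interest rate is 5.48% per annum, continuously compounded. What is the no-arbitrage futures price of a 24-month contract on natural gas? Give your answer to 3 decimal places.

Net carry = r + u − y = 0.0548 + 0.0087 − 0.0531 = 0.0104
F = S·e^((r+u−y)T) = 5.907 · e^(0.0104 × 24/12) = 5.907 · e^0.020800
= 5.907 × 1.021018 = €6.031 per MMBtu

€6.031 per MMBtu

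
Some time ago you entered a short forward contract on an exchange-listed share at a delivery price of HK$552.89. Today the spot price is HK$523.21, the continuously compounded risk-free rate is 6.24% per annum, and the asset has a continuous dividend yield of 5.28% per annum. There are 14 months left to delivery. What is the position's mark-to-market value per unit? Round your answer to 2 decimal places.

Current fair forward for the remaining 14 months: F = S·e^((r − q)·T), (r − q) = 0.0624 − 0.0528 = 0.0096
F = 523.21 · e^(0.0096 × 14/12) = 523.21 × 1.011263 = 529.1029
Value of long forward = (F − K)·e^(−rT) = (529.1029 − 552.89) · e^(−0.0624·14/12)
= -23.7871 × 0.929787 = -22.12
Short position value = −(long value) = HK$22.12

HK$22.12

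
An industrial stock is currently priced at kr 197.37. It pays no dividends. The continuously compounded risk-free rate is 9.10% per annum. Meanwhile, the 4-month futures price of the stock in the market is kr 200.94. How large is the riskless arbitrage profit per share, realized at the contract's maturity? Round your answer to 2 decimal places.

Fair futures: F* = S·e^(carry·T), with carry = r = 0.0910
F* = 197.37 · e^(0.0910 × 4/12) = 197.37 · e^0.030333 = 197.37 × 1.030798 = kr 203.4486
Market kr 200.94 < fair kr 203.4486: forward underpriced → reverse cash-and-carry (short spot, go long the forward).
At maturity, profit = |F_mkt − F*| = |200.94 − 203.4486| = kr 2.51 per share

kr 2.51 per share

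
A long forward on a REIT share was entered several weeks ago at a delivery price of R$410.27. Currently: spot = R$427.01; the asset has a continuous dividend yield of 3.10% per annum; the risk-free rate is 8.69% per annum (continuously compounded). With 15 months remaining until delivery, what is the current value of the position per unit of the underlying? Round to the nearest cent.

Current fair forward for the remaining 15 months: F = S·e^((r − q)·T), (r − q) = 0.0869 − 0.0310 = 0.0559
F = 427.01 · e^(0.0559 × 15/12) = 427.01 × 1.072374 = 457.9144
Value of long forward = (F − K)·e^(−rT) = (457.9144 − 410.27) · e^(−0.0869·15/12)
= 47.6444 × 0.897067 = 42.74

R$42.74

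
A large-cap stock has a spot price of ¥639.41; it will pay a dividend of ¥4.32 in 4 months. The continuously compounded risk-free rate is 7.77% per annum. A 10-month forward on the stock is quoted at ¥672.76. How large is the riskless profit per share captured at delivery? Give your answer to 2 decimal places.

PV(dividends) I = 4.32·e^(−0.0777·4/12) = 4.2095
Fair forward F* = (S − I)·e^(rT) = (639.41 − 4.2095)·e^0.064750 = 635.2005 × 1.066892 = 677.6903
Market ¥672.76 < fair 677.6903: forward underpriced → reverse cash-and-carry (short the stock, invest proceeds at r, pay the dividends, go long the forward).
Profit at T = |F_mkt − F*| = |672.76 − 677.6903| = ¥4.93 per share

¥4.93 per share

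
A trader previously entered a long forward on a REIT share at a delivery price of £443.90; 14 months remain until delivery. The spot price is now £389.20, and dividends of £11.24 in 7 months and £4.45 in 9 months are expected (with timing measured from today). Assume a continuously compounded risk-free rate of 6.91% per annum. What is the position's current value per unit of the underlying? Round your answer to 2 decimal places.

-£35.34

PV(remaining dividends) I = 11.24·e^(−0.0691·7/12) + 4.45·e^(−0.0691·9/12) = 15.0212
Current forward F = (S − I)·e^(rT) = (389.20 − 15.0212)·e^(0.0691·14/12) = 374.1788 × 1.083955 = 405.5930
Value (long) = (F − K)·e^(−rT) = (405.5930 − 443.90) × 0.922547 = -35.3400
Value = -£35.34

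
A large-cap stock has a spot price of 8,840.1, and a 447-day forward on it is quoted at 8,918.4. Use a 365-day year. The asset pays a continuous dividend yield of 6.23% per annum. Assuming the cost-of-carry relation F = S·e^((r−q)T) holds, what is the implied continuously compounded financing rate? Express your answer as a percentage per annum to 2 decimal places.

6.95%

From F = S·e^((r−q)T): (r − q) = ln(F/S)/T
ln(8918.4/8840.1) = ln(1.008857) = 0.008818
(r − q) = 0.008818 / (447/365) = 0.007200
r = ln(F/S)/T + q = 0.007200 + 0.0623 = 0.069500
r = 6.95%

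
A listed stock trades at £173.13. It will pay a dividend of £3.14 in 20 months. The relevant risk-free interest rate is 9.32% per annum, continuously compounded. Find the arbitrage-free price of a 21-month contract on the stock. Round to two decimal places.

£200.64

PV(dividends) I = 3.14·e^(−0.0932·20/12)
I = 2.6882
F = (S − I)·e^(rT) = (173.13 − 2.6882) · e^(0.0932·21/12)
= 170.4418 · e^0.163100 = 170.4418 × 1.177154 = £200.64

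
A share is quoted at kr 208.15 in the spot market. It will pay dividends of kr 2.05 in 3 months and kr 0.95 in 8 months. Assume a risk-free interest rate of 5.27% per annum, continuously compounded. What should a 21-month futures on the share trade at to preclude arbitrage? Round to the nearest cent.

PV(dividends) I = 2.05·e^(−0.0527·3/12) + 0.95·e^(−0.0527·8/12)
I = 2.0232 + 0.9172 = 2.9404
F = (S − I)·e^(rT) = (208.15 − 2.9404) · e^(0.0527·21/12)
= 205.2096 · e^0.092225 = 205.2096 × 1.096612 = kr 225.04

kr 225.04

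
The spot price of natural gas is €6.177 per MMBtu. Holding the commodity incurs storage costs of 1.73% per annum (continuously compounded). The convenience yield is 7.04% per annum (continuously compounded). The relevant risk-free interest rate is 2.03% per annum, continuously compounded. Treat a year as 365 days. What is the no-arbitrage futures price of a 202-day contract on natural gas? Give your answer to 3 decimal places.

€6.066 per MMBtu

Net carry = r + u − y = 0.0203 + 0.0173 − 0.0704 = -0.0328
F = S·e^((r+u−y)T) = 6.177 · e^(-0.0328 × 202/365) = 6.177 · e^-0.018152
= 6.177 × 0.982012 = €6.066 per MMBtu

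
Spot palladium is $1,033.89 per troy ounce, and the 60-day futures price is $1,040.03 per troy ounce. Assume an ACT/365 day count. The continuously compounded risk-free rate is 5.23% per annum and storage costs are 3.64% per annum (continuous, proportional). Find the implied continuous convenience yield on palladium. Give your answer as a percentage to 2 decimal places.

5.27%

F = S·e^((r+u−y)T) ⇒ (r+u−y) = ln(F/S)/T
ln(1040.03/1033.89) = 0.005921; /T ⇒ 0.036019
y = r + u − ln(F/S)/T = 0.0523 + 0.0364 − 0.036019 = 0.052681
y = 5.27%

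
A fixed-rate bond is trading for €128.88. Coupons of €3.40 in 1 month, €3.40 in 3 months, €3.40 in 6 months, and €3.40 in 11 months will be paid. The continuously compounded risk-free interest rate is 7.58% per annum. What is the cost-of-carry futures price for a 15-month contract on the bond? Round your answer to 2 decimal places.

PV(coupons) I = 3.40·e^(−0.0758·1/12) + 3.40·e^(−0.0758·3/12) + 3.40·e^(−0.0758·6/12) + 3.40·e^(−0.0758·11/12)
I = 3.3786 + 3.3362 + 3.2736 + 3.1718 = 13.1602
F = (S − I)·e^(rT) = (128.88 − 13.1602) · e^(0.0758·15/12)
= 115.7198 · e^0.094750 = 115.7198 × 1.099384 = €127.22

€127.22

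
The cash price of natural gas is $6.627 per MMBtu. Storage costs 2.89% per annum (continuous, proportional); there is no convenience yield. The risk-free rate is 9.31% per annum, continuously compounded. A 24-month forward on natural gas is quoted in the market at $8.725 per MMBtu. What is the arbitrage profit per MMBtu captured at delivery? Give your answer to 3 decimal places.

Fair forward: F* = S·e^(carry·T), with carry = (r + u) = 0.0931 + 0.0289 = 0.1220
F* = 6.627 · e^(0.1220 × 24/12) = 6.627 · e^0.244000 = 6.627 × 1.276344 = $8.4583
Market $8.725 > fair $8.4583: forward overpriced → cash-and-carry (buy spot, short the forward).
At maturity, profit = |F_mkt − F*| = |8.725 − 8.4583| = $0.267 per MMBtu

$0.267 per MMBtu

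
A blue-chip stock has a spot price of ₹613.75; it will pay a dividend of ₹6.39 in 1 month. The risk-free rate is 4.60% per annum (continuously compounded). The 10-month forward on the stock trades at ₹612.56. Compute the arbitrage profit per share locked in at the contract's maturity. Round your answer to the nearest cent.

₹18.56 per share

PV(dividends) I = 6.39·e^(−0.0460·1/12) = 6.3656
Fair forward F* = (S − I)·e^(rT) = (613.75 − 6.3656)·e^0.038333 = 607.3844 × 1.039077 = 631.1192
Market ₹612.56 < fair 631.1192: forward underpriced → reverse cash-and-carry (short the stock, invest proceeds at r, pay the dividends, go long the forward).
Profit at T = |F_mkt − F*| = |612.56 − 631.1192| = ₹18.56 per share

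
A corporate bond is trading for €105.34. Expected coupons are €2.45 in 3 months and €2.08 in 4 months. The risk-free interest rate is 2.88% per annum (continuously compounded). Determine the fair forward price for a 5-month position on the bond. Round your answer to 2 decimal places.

PV(coupons) I = 2.45·e^(−0.0288·3/12) + 2.08·e^(−0.0288·4/12)
I = 2.4324 + 2.0601 = 4.4925
F = (S − I)·e^(rT) = (105.34 − 4.4925) · e^(0.0288·5/12)
= 100.8475 · e^0.012000 = 100.8475 × 1.012072 = €102.06

€102.06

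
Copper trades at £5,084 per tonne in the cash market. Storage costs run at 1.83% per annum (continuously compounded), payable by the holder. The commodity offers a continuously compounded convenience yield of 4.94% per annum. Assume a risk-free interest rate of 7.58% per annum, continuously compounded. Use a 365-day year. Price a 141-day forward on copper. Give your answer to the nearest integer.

£5,173 per tonne

Net carry = r + u − y = 0.0758 + 0.0183 − 0.0494 = 0.0447
F = S·e^((r+u−y)T) = 5084 · e^(0.0447 × 141/365) = 5084 · e^0.017268
= 5084 × 1.017418 = £5,173 per tonne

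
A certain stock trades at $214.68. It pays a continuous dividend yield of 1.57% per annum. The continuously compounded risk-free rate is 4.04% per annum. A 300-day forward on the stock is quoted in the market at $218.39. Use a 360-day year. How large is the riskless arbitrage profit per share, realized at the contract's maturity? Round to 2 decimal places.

$0.75 per share

Fair forward: F* = S·e^(carry·T), with carry = (r − q) = 0.0404 − 0.0157 = 0.0247
F* = 214.68 · e^(0.0247 × 300/360) = 214.68 · e^0.020583 = 214.68 × 1.020796 = $219.1445
Market $218.39 < fair $219.1445: forward underpriced → reverse cash-and-carry (short spot, go long the forward).
At maturity, profit = |F_mkt − F*| = |218.39 − 219.1445| = $0.75 per share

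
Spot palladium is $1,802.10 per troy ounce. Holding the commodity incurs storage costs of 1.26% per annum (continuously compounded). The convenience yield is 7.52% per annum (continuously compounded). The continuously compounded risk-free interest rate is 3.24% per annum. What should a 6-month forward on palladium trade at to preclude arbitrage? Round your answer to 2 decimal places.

$1,775.09 per troy ounce

Net carry = r + u − y = 0.0324 + 0.0126 − 0.0752 = -0.0302
F = S·e^((r+u−y)T) = 1802.10 · e^(-0.0302 × 6/12) = 1802.10 · e^-0.01510000
= 1802.10 × 0.98501343 = $1,775.09 per troy ounce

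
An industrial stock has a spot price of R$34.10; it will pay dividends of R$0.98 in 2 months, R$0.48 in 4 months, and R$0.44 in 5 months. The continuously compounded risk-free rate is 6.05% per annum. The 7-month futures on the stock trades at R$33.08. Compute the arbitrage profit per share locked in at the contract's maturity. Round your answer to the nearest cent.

R$0.31 per share

PV(dividends) I = 0.98·e^(−0.0605·2/12) + 0.48·e^(−0.0605·4/12) + 0.44·e^(−0.0605·5/12) = 1.8696
Fair futures F* = (S − I)·e^(rT) = (34.10 − 1.8696)·e^0.035292 = 32.2304 × 1.035922 = 33.3882
Market R$33.08 < fair 33.3882: forward underpriced → reverse cash-and-carry (short the stock, invest proceeds at r, pay the dividends, go long the forward).
Profit at T = |F_mkt − F*| = |33.08 − 33.3882| = R$0.31 per share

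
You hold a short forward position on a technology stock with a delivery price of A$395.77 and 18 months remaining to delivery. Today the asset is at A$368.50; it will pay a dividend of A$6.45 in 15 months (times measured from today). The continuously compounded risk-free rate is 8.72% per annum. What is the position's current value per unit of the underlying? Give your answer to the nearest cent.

-A$15.47

PV(remaining dividends) I = 6.45·e^(−0.0872·15/12) = 5.7839
Current forward F = (S − I)·e^(rT) = (368.50 − 5.7839)·e^(0.0872·18/12) = 362.7161 × 1.139740 = 413.4020
Value (long) = (F − K)·e^(−rT) = (413.4020 − 395.77) × 0.877393 = 15.4702
Short position value = −(long value) = -A$15.47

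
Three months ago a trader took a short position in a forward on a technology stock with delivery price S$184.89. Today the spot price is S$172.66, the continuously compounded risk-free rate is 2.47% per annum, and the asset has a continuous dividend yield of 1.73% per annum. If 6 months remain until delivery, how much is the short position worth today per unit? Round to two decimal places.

Current fair forward for the remaining 6 months: F = S·e^((r − q)·T), (r − q) = 0.0247 − 0.0173 = 0.0074
F = 172.66 · e^(0.0074 × 6/12) = 172.66 × 1.003707 = 173.3001
Value of long forward = (F − K)·e^(−rT) = (173.3001 − 184.89) · e^(−0.0247·6/12)
= -11.5899 × 0.987726 = -11.45
Short position value = −(long value) = S$11.45

S$11.45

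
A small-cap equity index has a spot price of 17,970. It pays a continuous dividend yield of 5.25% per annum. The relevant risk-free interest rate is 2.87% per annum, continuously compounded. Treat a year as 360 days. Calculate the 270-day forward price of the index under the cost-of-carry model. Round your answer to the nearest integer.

17,652

F = S·e^((r − q)T) = 17970 · e^((0.0287 − 0.0525) × 270/360)
= 17970 · e^-0.017850 = 17970 × 0.982308
F = 17,652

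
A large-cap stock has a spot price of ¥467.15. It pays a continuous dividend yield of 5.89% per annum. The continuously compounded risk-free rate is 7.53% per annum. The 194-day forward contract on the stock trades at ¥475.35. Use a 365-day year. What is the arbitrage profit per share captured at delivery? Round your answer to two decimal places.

¥4.11 per share

Fair forward: F* = S·e^(carry·T), with carry = (r − q) = 0.0753 − 0.0589 = 0.0164
F* = 467.15 · e^(0.0164 × 194/365) = 467.15 · e^0.008717 = 467.15 × 1.008755 = ¥471.2399
Market ¥475.35 > fair ¥471.2399: forward overpriced → cash-and-carry (buy spot, short the forward).
At maturity, profit = |F_mkt − F*| = |475.35 − 471.2399| = ¥4.11 per share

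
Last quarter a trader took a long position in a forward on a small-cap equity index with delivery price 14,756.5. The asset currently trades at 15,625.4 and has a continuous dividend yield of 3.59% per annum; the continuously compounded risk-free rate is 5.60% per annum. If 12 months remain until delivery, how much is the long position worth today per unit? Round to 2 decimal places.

Current fair forward for the remaining 12 months: F = S·e^((r − q)·T), (r − q) = 0.0560 − 0.0359 = 0.0201
F = 15625.4 · e^(0.0201 × 12/12) = 15625.4 × 1.02030337 = 15942.6483
Value of long forward = (F − K)·e^(−rT) = (15942.6483 − 14756.5) · e^(−0.0560·12/12)
= 1186.1483 × 0.94553914 = 1121.55

1121.55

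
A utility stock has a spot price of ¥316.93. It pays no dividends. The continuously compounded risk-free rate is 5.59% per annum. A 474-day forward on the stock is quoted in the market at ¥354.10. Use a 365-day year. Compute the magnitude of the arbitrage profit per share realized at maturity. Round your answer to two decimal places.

Fair forward: F* = S·e^(carry·T), with carry = r = 0.0559
F* = 316.93 · e^(0.0559 × 474/365) = 316.93 · e^0.072593 = 316.93 × 1.075293 = ¥340.7926
Market ¥354.10 > fair ¥340.7926: forward overpriced → cash-and-carry (buy spot, short the forward).
At maturity, profit = |F_mkt − F*| = |354.10 − 340.7926| = ¥13.31 per share

¥13.31 per share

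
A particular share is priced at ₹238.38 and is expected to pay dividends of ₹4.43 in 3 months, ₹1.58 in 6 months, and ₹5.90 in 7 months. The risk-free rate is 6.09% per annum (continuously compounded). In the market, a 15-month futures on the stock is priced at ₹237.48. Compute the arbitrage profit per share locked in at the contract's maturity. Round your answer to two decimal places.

PV(dividends) I = 4.43·e^(−0.0609·3/12) + 1.58·e^(−0.0609·6/12) + 5.90·e^(−0.0609·7/12) = 11.5898
Fair futures F* = (S − I)·e^(rT) = (238.38 − 11.5898)·e^0.076125 = 226.7902 × 1.079097 = 244.7286
Market ₹237.48 < fair 244.7286: forward underpriced → reverse cash-and-carry (short the stock, invest proceeds at r, pay the dividends, go long the forward).
Profit at T = |F_mkt − F*| = |237.48 − 244.7286| = ₹7.25 per share

₹7.25 per share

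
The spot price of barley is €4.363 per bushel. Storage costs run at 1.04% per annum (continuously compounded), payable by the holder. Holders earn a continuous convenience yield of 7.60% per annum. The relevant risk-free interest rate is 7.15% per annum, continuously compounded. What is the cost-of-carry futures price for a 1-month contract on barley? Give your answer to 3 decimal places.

€4.365 per bushel

Net carry = r + u − y = 0.0715 + 0.0104 − 0.0760 = 0.0059
F = S·e^((r+u−y)T) = 4.363 · e^(0.0059 × 1/12) = 4.363 · e^0.000492
= 4.363 × 1.000492 = €4.365 per bushel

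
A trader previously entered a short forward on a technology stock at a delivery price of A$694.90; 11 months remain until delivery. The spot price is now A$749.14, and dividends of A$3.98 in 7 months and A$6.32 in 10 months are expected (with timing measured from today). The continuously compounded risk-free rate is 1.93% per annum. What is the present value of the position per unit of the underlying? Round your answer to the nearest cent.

-A$56.27

PV(remaining dividends) I = 3.98·e^(−0.0193·7/12) + 6.32·e^(−0.0193·10/12) = 10.1546
Current forward F = (S − I)·e^(rT) = (749.14 − 10.1546)·e^(0.0193·11/12) = 738.9854 × 1.017849 = 752.1756
Value (long) = (F − K)·e^(−rT) = (752.1756 − 694.90) × 0.982464 = 56.2712
Short position value = −(long value) = -A$56.27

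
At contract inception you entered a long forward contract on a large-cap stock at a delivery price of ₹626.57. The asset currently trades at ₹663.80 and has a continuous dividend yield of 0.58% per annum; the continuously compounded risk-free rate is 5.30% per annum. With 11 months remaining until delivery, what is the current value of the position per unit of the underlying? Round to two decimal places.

Current fair forward for the remaining 11 months: F = S·e^((r − q)·T), (r − q) = 0.0530 − 0.0058 = 0.0472
F = 663.80 · e^(0.0472 × 11/12) = 663.80 × 1.044216 = 693.1506
Value of long forward = (F − K)·e^(−rT) = (693.1506 − 626.57) · e^(−0.0530·11/12)
= 66.5806 × 0.952578 = 63.42

₹63.42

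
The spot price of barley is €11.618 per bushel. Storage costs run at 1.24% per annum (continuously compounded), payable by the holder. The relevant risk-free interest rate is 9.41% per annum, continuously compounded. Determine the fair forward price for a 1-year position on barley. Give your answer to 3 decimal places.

€12.924 per bushel

Net carry = r + u − y = 0.0941 + 0.0124 − 0.0000 = 0.1065
F = S·e^((r+u−y)T) = 11.618 · e^(0.1065 × 1) = 11.618 · e^0.106500
= 11.618 × 1.112378 = €12.924 per bushel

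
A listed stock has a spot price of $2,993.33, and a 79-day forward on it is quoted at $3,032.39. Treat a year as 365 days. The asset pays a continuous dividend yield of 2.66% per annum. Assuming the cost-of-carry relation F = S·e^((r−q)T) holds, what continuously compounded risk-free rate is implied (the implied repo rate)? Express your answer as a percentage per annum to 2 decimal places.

From F = S·e^((r−q)T): (r − q) = ln(F/S)/T
ln(3032.39/2993.33) = ln(1.013049) = 0.012965
(r − q) = 0.012965 / (79/365) = 0.059902
r = ln(F/S)/T + q = 0.059902 + 0.0266 = 0.086502
r = 8.65%

8.65%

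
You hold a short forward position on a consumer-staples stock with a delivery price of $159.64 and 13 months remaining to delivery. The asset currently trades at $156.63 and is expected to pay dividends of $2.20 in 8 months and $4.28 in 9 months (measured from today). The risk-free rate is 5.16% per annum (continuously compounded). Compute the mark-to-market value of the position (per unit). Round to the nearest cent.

PV(remaining dividends) I = 2.20·e^(−0.0516·8/12) + 4.28·e^(−0.0516·9/12) = 6.2431
Current forward F = (S − I)·e^(rT) = (156.63 − 6.2431)·e^(0.0516·13/12) = 150.3869 × 1.057492 = 159.0329
Value (long) = (F − K)·e^(−rT) = (159.0329 − 159.64) × 0.945634 = -0.5741
Short position value = −(long value) = $0.57

$0.57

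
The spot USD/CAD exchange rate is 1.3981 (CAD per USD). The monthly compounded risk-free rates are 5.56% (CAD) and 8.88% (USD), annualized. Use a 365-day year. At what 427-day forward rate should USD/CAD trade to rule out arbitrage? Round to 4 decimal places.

By covered interest parity, F = S · (1+r_CAD/12)^(12T) / (1+r_USD/12)^(12T)
= 1.3981 × 1.067046 / 1.109047 = 1.3981 × 0.962129
F = 1.3452 CAD per USD

1.3452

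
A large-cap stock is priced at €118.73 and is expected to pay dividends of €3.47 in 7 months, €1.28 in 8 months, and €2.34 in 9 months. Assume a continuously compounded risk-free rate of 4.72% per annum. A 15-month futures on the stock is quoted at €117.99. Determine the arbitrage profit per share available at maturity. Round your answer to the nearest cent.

€0.66 per share

PV(dividends) I = 3.47·e^(−0.0472·7/12) + 1.28·e^(−0.0472·8/12) + 2.34·e^(−0.0472·9/12) = 6.8747
Fair futures F* = (S − I)·e^(rT) = (118.73 − 6.8747)·e^0.059000 = 111.8553 × 1.060775 = 118.6533
Market €117.99 < fair 118.6533: forward underpriced → reverse cash-and-carry (short the stock, invest proceeds at r, pay the dividends, go long the forward).
Profit at T = |F_mkt − F*| = |117.99 − 118.6533| = €0.66 per share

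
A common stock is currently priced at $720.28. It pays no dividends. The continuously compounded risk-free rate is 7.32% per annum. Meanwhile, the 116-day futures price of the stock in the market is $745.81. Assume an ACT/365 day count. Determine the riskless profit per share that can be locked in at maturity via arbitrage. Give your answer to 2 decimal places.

$8.58 per share

Fair futures: F* = S·e^(carry·T), with carry = r = 0.0732
F* = 720.28 · e^(0.0732 × 116/365) = 720.28 · e^0.023264 = 720.28 × 1.023537 = $737.2332
Market $745.81 > fair $737.2332: forward overpriced → cash-and-carry (buy spot, short the forward).
At maturity, profit = |F_mkt − F*| = |745.81 − 737.2332| = $8.58 per share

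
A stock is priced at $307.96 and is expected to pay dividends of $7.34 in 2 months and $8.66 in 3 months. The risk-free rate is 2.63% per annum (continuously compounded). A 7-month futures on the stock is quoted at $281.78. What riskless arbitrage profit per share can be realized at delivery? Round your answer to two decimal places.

PV(dividends) I = 7.34·e^(−0.0263·2/12) + 8.66·e^(−0.0263·3/12) = 15.9111
Fair futures F* = (S − I)·e^(rT) = (307.96 − 15.9111)·e^0.015342 = 292.0489 × 1.015460 = 296.5640
Market $281.78 < fair 296.5640: forward underpriced → reverse cash-and-carry (short the stock, invest proceeds at r, pay the dividends, go long the forward).
Profit at T = |F_mkt − F*| = |281.78 − 296.5640| = $14.78 per share

$14.78 per share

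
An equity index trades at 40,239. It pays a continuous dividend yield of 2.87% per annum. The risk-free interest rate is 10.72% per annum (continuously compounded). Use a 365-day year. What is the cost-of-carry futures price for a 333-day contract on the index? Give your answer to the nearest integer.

43,227

F = S·e^((r − q)T) = 40239 · e^((0.1072 − 0.0287) × 333/365)
= 40239 · e^0.071618 = 40239 × 1.074245
F = 43,227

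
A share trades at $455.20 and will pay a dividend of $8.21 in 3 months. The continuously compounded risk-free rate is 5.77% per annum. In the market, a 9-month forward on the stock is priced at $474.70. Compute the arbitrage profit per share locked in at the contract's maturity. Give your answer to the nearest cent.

$7.82 per share

PV(dividends) I = 8.21·e^(−0.0577·3/12) = 8.0924
Fair forward F* = (S − I)·e^(rT) = (455.20 − 8.0924)·e^0.043275 = 447.1076 × 1.044225 = 466.8809
Market $474.70 > fair 466.8809: forward overpriced → cash-and-carry (borrow at r, buy the stock and collect the dividends, short the forward).
Profit at T = |F_mkt − F*| = |474.70 − 466.8809| = $7.82 per share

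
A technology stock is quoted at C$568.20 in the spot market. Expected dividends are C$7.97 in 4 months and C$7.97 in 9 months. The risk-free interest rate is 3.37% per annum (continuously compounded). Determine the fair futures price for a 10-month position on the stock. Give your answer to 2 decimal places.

PV(dividends) I = 7.97·e^(−0.0337·4/12) + 7.97·e^(−0.0337·9/12)
I = 7.8810 + 7.7711 = 15.6521
F = (S − I)·e^(rT) = (568.20 − 15.6521) · e^(0.0337·10/12)
= 552.5479 · e^0.028083 = 552.5479 × 1.028481 = C$568.29

C$568.29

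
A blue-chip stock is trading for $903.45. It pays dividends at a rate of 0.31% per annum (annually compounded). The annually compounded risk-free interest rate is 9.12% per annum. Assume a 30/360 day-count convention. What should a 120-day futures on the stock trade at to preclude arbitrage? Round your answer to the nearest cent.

$929.16

F = S · (1+r)^T / (1+q)^T
= 903.45 × 1.029520 / 1.001032 = 903.45 × 1.028459
F = $929.16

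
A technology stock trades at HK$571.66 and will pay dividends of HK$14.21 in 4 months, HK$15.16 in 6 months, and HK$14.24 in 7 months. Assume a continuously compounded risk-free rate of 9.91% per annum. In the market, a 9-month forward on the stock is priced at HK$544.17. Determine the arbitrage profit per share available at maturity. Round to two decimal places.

PV(dividends) I = 14.21·e^(−0.0991·4/12) + 15.16·e^(−0.0991·6/12) + 14.24·e^(−0.0991·7/12) = 41.6155
Fair forward F* = (S − I)·e^(rT) = (571.66 − 41.6155)·e^0.074325 = 530.0445 × 1.077157 = 570.9411
Market HK$544.17 < fair 570.9411: forward underpriced → reverse cash-and-carry (short the stock, invest proceeds at r, pay the dividends, go long the forward).
Profit at T = |F_mkt − F*| = |544.17 − 570.9411| = HK$26.77 per share

HK$26.77 per share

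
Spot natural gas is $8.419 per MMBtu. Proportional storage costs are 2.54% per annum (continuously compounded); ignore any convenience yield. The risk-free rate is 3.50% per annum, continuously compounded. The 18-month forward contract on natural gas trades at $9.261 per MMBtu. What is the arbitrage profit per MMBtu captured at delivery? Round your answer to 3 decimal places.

Fair forward: F* = S·e^(carry·T), with carry = (r + u) = 0.0350 + 0.0254 = 0.0604
F* = 8.419 · e^(0.0604 × 18/12) = 8.419 · e^0.090600 = 8.419 × 1.094831 = $9.2174
Market $9.261 > fair $9.2174: forward overpriced → cash-and-carry (buy spot, short the forward).
At maturity, profit = |F_mkt − F*| = |9.261 − 9.2174| = $0.044 per MMBtu

$0.044 per MMBtu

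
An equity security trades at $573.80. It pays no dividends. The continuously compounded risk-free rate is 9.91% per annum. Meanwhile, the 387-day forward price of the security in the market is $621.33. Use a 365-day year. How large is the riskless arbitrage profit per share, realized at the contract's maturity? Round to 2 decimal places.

$16.04 per share

Fair forward: F* = S·e^(carry·T), with carry = r = 0.0991
F* = 573.80 · e^(0.0991 × 387/365) = 573.80 · e^0.105073 = 573.80 × 1.110792 = $637.3724
Market $621.33 < fair $637.3724: forward underpriced → reverse cash-and-carry (short spot, go long the forward).
At maturity, profit = |F_mkt − F*| = |621.33 − 637.3724| = $16.04 per share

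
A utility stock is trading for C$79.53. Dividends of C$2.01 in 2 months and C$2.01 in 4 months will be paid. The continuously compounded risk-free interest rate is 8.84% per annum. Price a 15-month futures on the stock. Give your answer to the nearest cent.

PV(dividends) I = 2.01·e^(−0.0884·2/12) + 2.01·e^(−0.0884·4/12)
I = 1.9806 + 1.9516 = 3.9322
F = (S − I)·e^(rT) = (79.53 − 3.9322) · e^(0.0884·15/12)
= 75.5978 · e^0.110500 = 75.5978 × 1.116836 = C$84.43

C$84.43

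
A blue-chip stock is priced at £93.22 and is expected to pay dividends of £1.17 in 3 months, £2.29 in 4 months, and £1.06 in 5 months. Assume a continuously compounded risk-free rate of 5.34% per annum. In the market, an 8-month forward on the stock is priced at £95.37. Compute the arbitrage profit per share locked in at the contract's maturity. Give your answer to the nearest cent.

£3.37 per share

PV(dividends) I = 1.17·e^(−0.0534·3/12) + 2.29·e^(−0.0534·4/12) + 1.06·e^(−0.0534·5/12) = 4.4408
Fair forward F* = (S − I)·e^(rT) = (93.22 − 4.4408)·e^0.035600 = 88.7792 × 1.036241 = 91.9966
Market £95.37 > fair 91.9966: forward overpriced → cash-and-carry (borrow at r, buy the stock and collect the dividends, short the forward).
Profit at T = |F_mkt − F*| = |95.37 − 91.9966| = £3.37 per share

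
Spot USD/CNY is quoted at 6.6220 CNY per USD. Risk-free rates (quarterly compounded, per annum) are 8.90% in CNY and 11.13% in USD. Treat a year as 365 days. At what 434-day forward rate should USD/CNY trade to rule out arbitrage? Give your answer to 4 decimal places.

By covered interest parity, F = S · (1+r_CNY/4)^(4T) / (1+r_USD/4)^(4T)
= 6.6220 × 1.110338 / 1.139435 = 6.6220 × 0.974464
F = 6.4529 CNY per USD

6.4529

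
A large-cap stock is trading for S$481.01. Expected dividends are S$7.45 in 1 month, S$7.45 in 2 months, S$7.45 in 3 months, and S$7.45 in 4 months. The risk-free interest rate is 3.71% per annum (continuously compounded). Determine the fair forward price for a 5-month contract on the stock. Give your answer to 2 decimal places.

S$458.47

PV(dividends) I = 7.45·e^(−0.0371·1/12) + 7.45·e^(−0.0371·2/12) + 7.45·e^(−0.0371·3/12) + 7.45·e^(−0.0371·4/12)
I = 7.4270 + 7.4041 + 7.3812 + 7.3584 = 29.5707
F = (S − I)·e^(rT) = (481.01 − 29.5707) · e^(0.0371·5/12)
= 451.4393 · e^0.015458 = 451.4393 × 1.015578 = S$458.47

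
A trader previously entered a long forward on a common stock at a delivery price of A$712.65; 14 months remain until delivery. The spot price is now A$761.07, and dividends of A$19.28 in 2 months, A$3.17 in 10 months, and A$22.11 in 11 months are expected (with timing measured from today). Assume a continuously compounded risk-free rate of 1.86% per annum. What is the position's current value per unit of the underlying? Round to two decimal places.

A$19.64

PV(remaining dividends) I = 19.28·e^(−0.0186·2/12) + 3.17·e^(−0.0186·10/12) + 22.11·e^(−0.0186·11/12) = 44.0778
Current forward F = (S − I)·e^(rT) = (761.07 − 44.0778)·e^(0.0186·14/12) = 716.9922 × 1.021937 = 732.7209
Value (long) = (F − K)·e^(−rT) = (732.7209 − 712.65) × 0.978534 = 19.6401
Value = A$19.64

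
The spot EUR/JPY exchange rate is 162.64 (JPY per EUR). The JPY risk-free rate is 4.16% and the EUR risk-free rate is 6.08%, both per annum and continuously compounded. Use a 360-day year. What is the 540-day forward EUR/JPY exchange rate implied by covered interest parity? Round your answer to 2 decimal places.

F = S·e^((r_JPY − r_EUR)T) = 162.64 · e^((0.0416 − 0.0608) × 540/360)
= 162.64 · e^-0.028800 = 162.64 × 0.971611
F = 158.02 JPY per EUR

158.02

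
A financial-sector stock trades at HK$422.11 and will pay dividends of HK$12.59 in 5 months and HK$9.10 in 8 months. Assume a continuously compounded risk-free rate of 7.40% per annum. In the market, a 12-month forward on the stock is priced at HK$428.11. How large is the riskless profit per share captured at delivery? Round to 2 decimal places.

HK$3.95 per share

PV(dividends) I = 12.59·e^(−0.0740·5/12) + 9.10·e^(−0.0740·8/12) = 20.8697
Fair forward F* = (S − I)·e^(rT) = (422.11 − 20.8697)·e^0.074000 = 401.2403 × 1.076807 = 432.0584
Market HK$428.11 < fair 432.0584: forward underpriced → reverse cash-and-carry (short the stock, invest proceeds at r, pay the dividends, go long the forward).
Profit at T = |F_mkt − F*| = |428.11 − 432.0584| = HK$3.95 per share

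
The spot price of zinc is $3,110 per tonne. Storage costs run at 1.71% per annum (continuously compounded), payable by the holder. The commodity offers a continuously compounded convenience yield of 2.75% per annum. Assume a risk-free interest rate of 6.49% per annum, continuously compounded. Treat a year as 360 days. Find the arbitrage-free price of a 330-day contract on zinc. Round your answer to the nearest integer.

Net carry = r + u − y = 0.0649 + 0.0171 − 0.0275 = 0.0545
F = S·e^((r+u−y)T) = 3110 · e^(0.0545 × 330/360) = 3110 · e^0.049958
= 3110 × 1.051227 = $3,269 per tonne

$3,269 per tonne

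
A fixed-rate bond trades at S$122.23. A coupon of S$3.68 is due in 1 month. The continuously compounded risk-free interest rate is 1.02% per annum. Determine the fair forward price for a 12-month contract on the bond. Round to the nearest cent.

S$119.77

PV(coupons) I = 3.68·e^(−0.0102·1/12)
I = 3.6769
F = (S − I)·e^(rT) = (122.23 − 3.6769) · e^(0.0102·12/12)
= 118.5531 · e^0.010200 = 118.5531 × 1.010252 = S$119.77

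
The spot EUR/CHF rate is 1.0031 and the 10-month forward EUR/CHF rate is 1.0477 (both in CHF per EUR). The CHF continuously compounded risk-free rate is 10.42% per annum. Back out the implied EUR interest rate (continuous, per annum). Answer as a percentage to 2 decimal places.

5.20%

F = S·e^((r_CHF − r_EUR)T) ⇒ r_EUR = r_CHF − ln(F/S)/T
ln(1.0477/1.0031) = 0.043502; /(10/12) = 0.052202
r_EUR = 0.1042 − 0.052202 = 0.051998
r_EUR = 5.20%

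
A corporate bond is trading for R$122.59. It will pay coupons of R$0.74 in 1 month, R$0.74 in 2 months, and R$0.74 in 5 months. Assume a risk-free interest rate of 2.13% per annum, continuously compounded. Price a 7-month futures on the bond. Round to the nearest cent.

R$121.89

PV(coupons) I = 0.74·e^(−0.0213·1/12) + 0.74·e^(−0.0213·2/12) + 0.74·e^(−0.0213·5/12)
I = 0.7387 + 0.7374 + 0.7335 = 2.2096
F = (S − I)·e^(rT) = (122.59 − 2.2096) · e^(0.0213·7/12)
= 120.3804 · e^0.012425 = 120.3804 × 1.012503 = R$121.89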